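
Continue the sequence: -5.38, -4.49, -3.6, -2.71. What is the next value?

Differences: -4.49 - -5.38 = 0.89
This is an arithmetic sequence with common difference d = 0.89.
Next term = -2.71 + 0.89 = -1.82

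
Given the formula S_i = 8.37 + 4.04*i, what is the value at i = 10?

S_10 = 8.37 + 4.04*10 = 8.37 + 40.4 = 48.77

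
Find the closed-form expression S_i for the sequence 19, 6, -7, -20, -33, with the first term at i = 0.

Check differences: 6 - 19 = -13
-7 - 6 = -13
Common difference d = -13.
First term a = 19.
Formula: S_i = 19 - 13*i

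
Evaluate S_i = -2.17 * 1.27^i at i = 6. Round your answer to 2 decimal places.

S_6 = -2.17 * 1.27^6 ≈ -2.17 * 4.1959 ≈ -9.11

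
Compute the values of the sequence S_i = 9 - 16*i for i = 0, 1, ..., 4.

This is an arithmetic sequence.
i=0: S_0 = 9 + -16*0 = 9
i=1: S_1 = 9 + -16*1 = -7
i=2: S_2 = 9 + -16*2 = -23
i=3: S_3 = 9 + -16*3 = -39
i=4: S_4 = 9 + -16*4 = -55
The first 5 terms are: [9, -7, -23, -39, -55]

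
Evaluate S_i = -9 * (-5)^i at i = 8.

S_8 = -9 * (-5)^8 = -9 * 390625 = -3515625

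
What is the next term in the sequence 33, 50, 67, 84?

Differences: 50 - 33 = 17
This is an arithmetic sequence with common difference d = 17.
Next term = 84 + 17 = 101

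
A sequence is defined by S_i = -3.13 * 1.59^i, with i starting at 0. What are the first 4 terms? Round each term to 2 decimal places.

This is a geometric sequence.
i=0: S_0 = -3.13 * 1.59^0 = -3.13
i=1: S_1 = -3.13 * 1.59^1 ≈ -4.98
i=2: S_2 = -3.13 * 1.59^2 ≈ -7.91
i=3: S_3 = -3.13 * 1.59^3 ≈ -12.58
The first 4 terms are: [-3.13, -4.98, -7.91, -12.58]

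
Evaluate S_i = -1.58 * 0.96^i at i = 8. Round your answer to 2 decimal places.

S_8 = -1.58 * 0.96^8 ≈ -1.58 * 0.7214 ≈ -1.14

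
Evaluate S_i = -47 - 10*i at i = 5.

S_5 = -47 + -10*5 = -47 + -50 = -97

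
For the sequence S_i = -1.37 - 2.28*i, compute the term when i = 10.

S_10 = -1.37 + -2.28*10 = -1.37 + -22.8 = -24.17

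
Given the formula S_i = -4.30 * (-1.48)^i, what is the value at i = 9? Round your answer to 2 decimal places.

S_9 = -4.3 * (-1.48)^9 ≈ -4.3 * -34.0687 ≈ 146.5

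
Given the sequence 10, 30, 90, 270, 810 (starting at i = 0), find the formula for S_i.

Check ratios: 30 / 10 = 3.0
Common ratio r = 3.
First term a = 10.
Formula: S_i = 10 * 3^i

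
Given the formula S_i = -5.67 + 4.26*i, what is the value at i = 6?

S_6 = -5.67 + 4.26*6 = -5.67 + 25.56 = 19.89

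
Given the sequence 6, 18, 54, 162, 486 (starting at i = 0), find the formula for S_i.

Check ratios: 18 / 6 = 3.0
Common ratio r = 3.
First term a = 6.
Formula: S_i = 6 * 3^i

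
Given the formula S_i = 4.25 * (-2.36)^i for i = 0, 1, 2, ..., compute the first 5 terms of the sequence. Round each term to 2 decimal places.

This is a geometric sequence.
i=0: S_0 = 4.25 * (-2.36)^0 = 4.25
i=1: S_1 = 4.25 * (-2.36)^1 = -10.03
i=2: S_2 = 4.25 * (-2.36)^2 ≈ 23.67
i=3: S_3 = 4.25 * (-2.36)^3 ≈ -55.86
i=4: S_4 = 4.25 * (-2.36)^4 ≈ 131.84
The first 5 terms are: [4.25, -10.03, 23.67, -55.86, 131.84]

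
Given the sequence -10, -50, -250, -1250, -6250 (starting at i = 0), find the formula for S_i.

Check ratios: -50 / -10 = 5.0
Common ratio r = 5.
First term a = -10.
Formula: S_i = -10 * 5^i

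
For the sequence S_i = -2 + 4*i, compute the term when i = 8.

S_8 = -2 + 4*8 = -2 + 32 = 30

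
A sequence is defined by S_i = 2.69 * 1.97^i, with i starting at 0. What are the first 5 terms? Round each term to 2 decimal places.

This is a geometric sequence.
i=0: S_0 = 2.69 * 1.97^0 = 2.69
i=1: S_1 = 2.69 * 1.97^1 ≈ 5.3
i=2: S_2 = 2.69 * 1.97^2 ≈ 10.44
i=3: S_3 = 2.69 * 1.97^3 ≈ 20.57
i=4: S_4 = 2.69 * 1.97^4 ≈ 40.52
The first 5 terms are: [2.69, 5.3, 10.44, 20.57, 40.52]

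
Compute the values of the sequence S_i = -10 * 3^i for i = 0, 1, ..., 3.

This is a geometric sequence.
i=0: S_0 = -10 * 3^0 = -10
i=1: S_1 = -10 * 3^1 = -30
i=2: S_2 = -10 * 3^2 = -90
i=3: S_3 = -10 * 3^3 = -270
The first 4 terms are: [-10, -30, -90, -270]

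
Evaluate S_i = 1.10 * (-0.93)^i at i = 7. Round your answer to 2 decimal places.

S_7 = 1.1 * (-0.93)^7 ≈ 1.1 * -0.6017 ≈ -0.66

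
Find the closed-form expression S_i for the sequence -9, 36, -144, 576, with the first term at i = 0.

Check ratios: 36 / -9 = -4.0
Common ratio r = -4.
First term a = -9.
Formula: S_i = -9 * (-4)^i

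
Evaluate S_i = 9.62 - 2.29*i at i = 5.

S_5 = 9.62 + -2.29*5 = 9.62 + -11.45 = -1.83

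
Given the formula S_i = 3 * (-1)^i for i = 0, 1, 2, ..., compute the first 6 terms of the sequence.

This is a geometric sequence.
i=0: S_0 = 3 * (-1)^0 = 3
i=1: S_1 = 3 * (-1)^1 = -3
i=2: S_2 = 3 * (-1)^2 = 3
i=3: S_3 = 3 * (-1)^3 = -3
i=4: S_4 = 3 * (-1)^4 = 3
i=5: S_5 = 3 * (-1)^5 = -3
The first 6 terms are: [3, -3, 3, -3, 3, -3]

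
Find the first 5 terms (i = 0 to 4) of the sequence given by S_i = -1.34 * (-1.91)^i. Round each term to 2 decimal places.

This is a geometric sequence.
i=0: S_0 = -1.34 * (-1.91)^0 = -1.34
i=1: S_1 = -1.34 * (-1.91)^1 ≈ 2.56
i=2: S_2 = -1.34 * (-1.91)^2 ≈ -4.89
i=3: S_3 = -1.34 * (-1.91)^3 ≈ 9.34
i=4: S_4 = -1.34 * (-1.91)^4 ≈ -17.83
The first 5 terms are: [-1.34, 2.56, -4.89, 9.34, -17.83]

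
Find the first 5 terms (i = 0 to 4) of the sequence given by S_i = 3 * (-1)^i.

This is a geometric sequence.
i=0: S_0 = 3 * (-1)^0 = 3
i=1: S_1 = 3 * (-1)^1 = -3
i=2: S_2 = 3 * (-1)^2 = 3
i=3: S_3 = 3 * (-1)^3 = -3
i=4: S_4 = 3 * (-1)^4 = 3
The first 5 terms are: [3, -3, 3, -3, 3]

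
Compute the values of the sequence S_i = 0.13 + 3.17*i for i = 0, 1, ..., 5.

This is an arithmetic sequence.
i=0: S_0 = 0.13 + 3.17*0 = 0.13
i=1: S_1 = 0.13 + 3.17*1 = 3.3
i=2: S_2 = 0.13 + 3.17*2 = 6.47
i=3: S_3 = 0.13 + 3.17*3 = 9.64
i=4: S_4 = 0.13 + 3.17*4 = 12.81
i=5: S_5 = 0.13 + 3.17*5 = 15.98
The first 6 terms are: [0.13, 3.3, 6.47, 9.64, 12.81, 15.98]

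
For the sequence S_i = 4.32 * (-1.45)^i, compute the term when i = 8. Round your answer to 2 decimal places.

S_8 = 4.32 * (-1.45)^8 ≈ 4.32 * 19.5409 ≈ 84.42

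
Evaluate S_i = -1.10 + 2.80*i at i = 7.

S_7 = -1.1 + 2.8*7 = -1.1 + 19.6 = 18.5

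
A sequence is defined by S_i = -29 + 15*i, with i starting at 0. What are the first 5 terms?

This is an arithmetic sequence.
i=0: S_0 = -29 + 15*0 = -29
i=1: S_1 = -29 + 15*1 = -14
i=2: S_2 = -29 + 15*2 = 1
i=3: S_3 = -29 + 15*3 = 16
i=4: S_4 = -29 + 15*4 = 31
The first 5 terms are: [-29, -14, 1, 16, 31]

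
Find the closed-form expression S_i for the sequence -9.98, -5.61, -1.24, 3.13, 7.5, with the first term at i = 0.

Check differences: -5.61 - -9.98 = 4.37
-1.24 - -5.61 = 4.37
Common difference d = 4.37.
First term a = -9.98.
Formula: S_i = -9.98 + 4.37*i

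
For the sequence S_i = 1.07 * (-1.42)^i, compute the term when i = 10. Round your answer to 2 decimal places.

S_10 = 1.07 * (-1.42)^10 ≈ 1.07 * 33.3337 ≈ 35.67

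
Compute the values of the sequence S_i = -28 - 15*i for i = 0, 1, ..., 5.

This is an arithmetic sequence.
i=0: S_0 = -28 + -15*0 = -28
i=1: S_1 = -28 + -15*1 = -43
i=2: S_2 = -28 + -15*2 = -58
i=3: S_3 = -28 + -15*3 = -73
i=4: S_4 = -28 + -15*4 = -88
i=5: S_5 = -28 + -15*5 = -103
The first 6 terms are: [-28, -43, -58, -73, -88, -103]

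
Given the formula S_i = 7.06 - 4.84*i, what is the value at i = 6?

S_6 = 7.06 + -4.84*6 = 7.06 + -29.04 = -21.98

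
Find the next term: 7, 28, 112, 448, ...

Ratios: 28 / 7 = 4.0
This is a geometric sequence with common ratio r = 4.
Next term = 448 * 4 = 1792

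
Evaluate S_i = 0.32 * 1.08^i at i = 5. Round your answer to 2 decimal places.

S_5 = 0.32 * 1.08^5 ≈ 0.32 * 1.4693 ≈ 0.47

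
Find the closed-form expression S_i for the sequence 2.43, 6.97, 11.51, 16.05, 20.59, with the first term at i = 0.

Check differences: 6.97 - 2.43 = 4.54
11.51 - 6.97 = 4.54
Common difference d = 4.54.
First term a = 2.43.
Formula: S_i = 2.43 + 4.54*i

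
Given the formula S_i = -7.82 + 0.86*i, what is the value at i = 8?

S_8 = -7.82 + 0.86*8 = -7.82 + 6.88 = -0.94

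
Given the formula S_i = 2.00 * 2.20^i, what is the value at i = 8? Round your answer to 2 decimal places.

S_8 = 2.0 * 2.2^8 ≈ 2.0 * 548.7587 ≈ 1097.52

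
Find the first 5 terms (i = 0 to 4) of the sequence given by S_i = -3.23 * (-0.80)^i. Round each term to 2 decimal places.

This is a geometric sequence.
i=0: S_0 = -3.23 * (-0.8)^0 = -3.23
i=1: S_1 = -3.23 * (-0.8)^1 ≈ 2.58
i=2: S_2 = -3.23 * (-0.8)^2 ≈ -2.07
i=3: S_3 = -3.23 * (-0.8)^3 ≈ 1.65
i=4: S_4 = -3.23 * (-0.8)^4 ≈ -1.32
The first 5 terms are: [-3.23, 2.58, -2.07, 1.65, -1.32]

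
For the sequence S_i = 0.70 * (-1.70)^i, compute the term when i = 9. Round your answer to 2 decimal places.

S_9 = 0.7 * (-1.7)^9 ≈ 0.7 * -118.5879 ≈ -83.01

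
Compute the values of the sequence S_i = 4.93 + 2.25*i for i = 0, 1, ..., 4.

This is an arithmetic sequence.
i=0: S_0 = 4.93 + 2.25*0 = 4.93
i=1: S_1 = 4.93 + 2.25*1 = 7.18
i=2: S_2 = 4.93 + 2.25*2 = 9.43
i=3: S_3 = 4.93 + 2.25*3 = 11.68
i=4: S_4 = 4.93 + 2.25*4 = 13.93
The first 5 terms are: [4.93, 7.18, 9.43, 11.68, 13.93]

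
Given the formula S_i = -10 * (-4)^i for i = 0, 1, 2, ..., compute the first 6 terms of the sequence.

This is a geometric sequence.
i=0: S_0 = -10 * (-4)^0 = -10
i=1: S_1 = -10 * (-4)^1 = 40
i=2: S_2 = -10 * (-4)^2 = -160
i=3: S_3 = -10 * (-4)^3 = 640
i=4: S_4 = -10 * (-4)^4 = -2560
i=5: S_5 = -10 * (-4)^5 = 10240
The first 6 terms are: [-10, 40, -160, 640, -2560, 10240]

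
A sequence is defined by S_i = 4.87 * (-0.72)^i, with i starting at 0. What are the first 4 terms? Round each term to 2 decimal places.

This is a geometric sequence.
i=0: S_0 = 4.87 * (-0.72)^0 = 4.87
i=1: S_1 = 4.87 * (-0.72)^1 ≈ -3.51
i=2: S_2 = 4.87 * (-0.72)^2 ≈ 2.52
i=3: S_3 = 4.87 * (-0.72)^3 ≈ -1.82
The first 4 terms are: [4.87, -3.51, 2.52, -1.82]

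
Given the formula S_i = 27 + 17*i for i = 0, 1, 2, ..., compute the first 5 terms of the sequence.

This is an arithmetic sequence.
i=0: S_0 = 27 + 17*0 = 27
i=1: S_1 = 27 + 17*1 = 44
i=2: S_2 = 27 + 17*2 = 61
i=3: S_3 = 27 + 17*3 = 78
i=4: S_4 = 27 + 17*4 = 95
The first 5 terms are: [27, 44, 61, 78, 95]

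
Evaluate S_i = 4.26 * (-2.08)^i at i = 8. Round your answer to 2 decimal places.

S_8 = 4.26 * (-2.08)^8 ≈ 4.26 * 350.3537 ≈ 1492.51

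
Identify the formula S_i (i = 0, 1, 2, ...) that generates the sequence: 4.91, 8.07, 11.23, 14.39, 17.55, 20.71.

Check differences: 8.07 - 4.91 = 3.16
11.23 - 8.07 = 3.16
Common difference d = 3.16.
First term a = 4.91.
Formula: S_i = 4.91 + 3.16*i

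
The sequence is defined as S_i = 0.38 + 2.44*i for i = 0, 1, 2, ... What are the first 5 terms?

This is an arithmetic sequence.
i=0: S_0 = 0.38 + 2.44*0 = 0.38
i=1: S_1 = 0.38 + 2.44*1 = 2.82
i=2: S_2 = 0.38 + 2.44*2 = 5.26
i=3: S_3 = 0.38 + 2.44*3 = 7.7
i=4: S_4 = 0.38 + 2.44*4 = 10.14
The first 5 terms are: [0.38, 2.82, 5.26, 7.7, 10.14]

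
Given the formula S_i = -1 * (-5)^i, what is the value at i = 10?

S_10 = -1 * (-5)^10 = -1 * 9765625 = -9765625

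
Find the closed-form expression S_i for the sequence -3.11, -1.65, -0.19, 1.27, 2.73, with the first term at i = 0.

Check differences: -1.65 - -3.11 = 1.46
-0.19 - -1.65 = 1.46
Common difference d = 1.46.
First term a = -3.11.
Formula: S_i = -3.11 + 1.46*i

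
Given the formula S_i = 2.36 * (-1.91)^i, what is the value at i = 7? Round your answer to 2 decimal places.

S_7 = 2.36 * (-1.91)^7 ≈ 2.36 * -92.7328 ≈ -218.85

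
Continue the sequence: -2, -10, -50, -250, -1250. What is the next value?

Ratios: -10 / -2 = 5.0
This is a geometric sequence with common ratio r = 5.
Next term = -1250 * 5 = -6250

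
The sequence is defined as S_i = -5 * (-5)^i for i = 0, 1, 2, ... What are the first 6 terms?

This is a geometric sequence.
i=0: S_0 = -5 * (-5)^0 = -5
i=1: S_1 = -5 * (-5)^1 = 25
i=2: S_2 = -5 * (-5)^2 = -125
i=3: S_3 = -5 * (-5)^3 = 625
i=4: S_4 = -5 * (-5)^4 = -3125
i=5: S_5 = -5 * (-5)^5 = 15625
The first 6 terms are: [-5, 25, -125, 625, -3125, 15625]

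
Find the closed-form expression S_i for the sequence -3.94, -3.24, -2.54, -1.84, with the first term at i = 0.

Check differences: -3.24 - -3.94 = 0.7
-2.54 - -3.24 = 0.7
Common difference d = 0.7.
First term a = -3.94.
Formula: S_i = -3.94 + 0.70*i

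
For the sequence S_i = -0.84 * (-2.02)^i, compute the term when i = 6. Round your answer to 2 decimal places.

S_6 = -0.84 * (-2.02)^6 ≈ -0.84 * 67.9373 ≈ -57.07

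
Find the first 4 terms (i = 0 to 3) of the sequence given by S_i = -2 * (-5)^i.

This is a geometric sequence.
i=0: S_0 = -2 * (-5)^0 = -2
i=1: S_1 = -2 * (-5)^1 = 10
i=2: S_2 = -2 * (-5)^2 = -50
i=3: S_3 = -2 * (-5)^3 = 250
The first 4 terms are: [-2, 10, -50, 250]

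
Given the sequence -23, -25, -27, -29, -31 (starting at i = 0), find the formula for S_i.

Check differences: -25 - -23 = -2
-27 - -25 = -2
Common difference d = -2.
First term a = -23.
Formula: S_i = -23 - 2*i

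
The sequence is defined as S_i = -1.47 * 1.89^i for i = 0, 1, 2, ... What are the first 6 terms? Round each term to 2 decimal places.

This is a geometric sequence.
i=0: S_0 = -1.47 * 1.89^0 = -1.47
i=1: S_1 = -1.47 * 1.89^1 ≈ -2.78
i=2: S_2 = -1.47 * 1.89^2 ≈ -5.25
i=3: S_3 = -1.47 * 1.89^3 ≈ -9.92
i=4: S_4 = -1.47 * 1.89^4 ≈ -18.76
i=5: S_5 = -1.47 * 1.89^5 ≈ -35.45
The first 6 terms are: [-1.47, -2.78, -5.25, -9.92, -18.76, -35.45]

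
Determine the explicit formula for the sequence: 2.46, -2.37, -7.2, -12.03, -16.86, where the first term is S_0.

Check differences: -2.37 - 2.46 = -4.83
-7.2 - -2.37 = -4.83
Common difference d = -4.83.
First term a = 2.46.
Formula: S_i = 2.46 - 4.83*i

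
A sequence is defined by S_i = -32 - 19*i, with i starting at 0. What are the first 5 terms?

This is an arithmetic sequence.
i=0: S_0 = -32 + -19*0 = -32
i=1: S_1 = -32 + -19*1 = -51
i=2: S_2 = -32 + -19*2 = -70
i=3: S_3 = -32 + -19*3 = -89
i=4: S_4 = -32 + -19*4 = -108
The first 5 terms are: [-32, -51, -70, -89, -108]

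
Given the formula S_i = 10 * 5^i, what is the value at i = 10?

S_10 = 10 * 5^10 = 10 * 9765625 = 97656250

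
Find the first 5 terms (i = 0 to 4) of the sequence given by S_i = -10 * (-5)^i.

This is a geometric sequence.
i=0: S_0 = -10 * (-5)^0 = -10
i=1: S_1 = -10 * (-5)^1 = 50
i=2: S_2 = -10 * (-5)^2 = -250
i=3: S_3 = -10 * (-5)^3 = 1250
i=4: S_4 = -10 * (-5)^4 = -6250
The first 5 terms are: [-10, 50, -250, 1250, -6250]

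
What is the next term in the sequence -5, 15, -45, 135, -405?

Ratios: 15 / -5 = -3.0
This is a geometric sequence with common ratio r = -3.
Next term = -405 * -3 = 1215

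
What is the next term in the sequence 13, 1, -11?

Differences: 1 - 13 = -12
This is an arithmetic sequence with common difference d = -12.
Next term = -11 + -12 = -23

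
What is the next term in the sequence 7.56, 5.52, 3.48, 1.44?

Differences: 5.52 - 7.56 = -2.04
This is an arithmetic sequence with common difference d = -2.04.
Next term = 1.44 + -2.04 = -0.6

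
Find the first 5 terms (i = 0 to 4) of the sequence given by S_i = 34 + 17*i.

This is an arithmetic sequence.
i=0: S_0 = 34 + 17*0 = 34
i=1: S_1 = 34 + 17*1 = 51
i=2: S_2 = 34 + 17*2 = 68
i=3: S_3 = 34 + 17*3 = 85
i=4: S_4 = 34 + 17*4 = 102
The first 5 terms are: [34, 51, 68, 85, 102]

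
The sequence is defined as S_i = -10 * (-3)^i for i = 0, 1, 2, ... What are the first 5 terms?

This is a geometric sequence.
i=0: S_0 = -10 * (-3)^0 = -10
i=1: S_1 = -10 * (-3)^1 = 30
i=2: S_2 = -10 * (-3)^2 = -90
i=3: S_3 = -10 * (-3)^3 = 270
i=4: S_4 = -10 * (-3)^4 = -810
The first 5 terms are: [-10, 30, -90, 270, -810]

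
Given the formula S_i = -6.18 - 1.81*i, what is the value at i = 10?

S_10 = -6.18 + -1.81*10 = -6.18 + -18.1 = -24.28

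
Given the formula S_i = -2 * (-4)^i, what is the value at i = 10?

S_10 = -2 * (-4)^10 = -2 * 1048576 = -2097152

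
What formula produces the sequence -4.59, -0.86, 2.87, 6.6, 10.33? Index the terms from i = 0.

Check differences: -0.86 - -4.59 = 3.73
2.87 - -0.86 = 3.73
Common difference d = 3.73.
First term a = -4.59.
Formula: S_i = -4.59 + 3.73*i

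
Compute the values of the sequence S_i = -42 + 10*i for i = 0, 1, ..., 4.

This is an arithmetic sequence.
i=0: S_0 = -42 + 10*0 = -42
i=1: S_1 = -42 + 10*1 = -32
i=2: S_2 = -42 + 10*2 = -22
i=3: S_3 = -42 + 10*3 = -12
i=4: S_4 = -42 + 10*4 = -2
The first 5 terms are: [-42, -32, -22, -12, -2]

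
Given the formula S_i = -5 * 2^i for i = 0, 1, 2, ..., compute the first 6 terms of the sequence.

This is a geometric sequence.
i=0: S_0 = -5 * 2^0 = -5
i=1: S_1 = -5 * 2^1 = -10
i=2: S_2 = -5 * 2^2 = -20
i=3: S_3 = -5 * 2^3 = -40
i=4: S_4 = -5 * 2^4 = -80
i=5: S_5 = -5 * 2^5 = -160
The first 6 terms are: [-5, -10, -20, -40, -80, -160]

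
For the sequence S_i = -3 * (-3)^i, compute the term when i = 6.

S_6 = -3 * (-3)^6 = -3 * 729 = -2187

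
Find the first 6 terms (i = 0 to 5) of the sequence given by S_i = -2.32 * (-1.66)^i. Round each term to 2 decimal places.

This is a geometric sequence.
i=0: S_0 = -2.32 * (-1.66)^0 = -2.32
i=1: S_1 = -2.32 * (-1.66)^1 ≈ 3.85
i=2: S_2 = -2.32 * (-1.66)^2 ≈ -6.39
i=3: S_3 = -2.32 * (-1.66)^3 ≈ 10.61
i=4: S_4 = -2.32 * (-1.66)^4 ≈ -17.62
i=5: S_5 = -2.32 * (-1.66)^5 ≈ 29.24
The first 6 terms are: [-2.32, 3.85, -6.39, 10.61, -17.62, 29.24]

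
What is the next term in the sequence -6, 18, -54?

Ratios: 18 / -6 = -3.0
This is a geometric sequence with common ratio r = -3.
Next term = -54 * -3 = 162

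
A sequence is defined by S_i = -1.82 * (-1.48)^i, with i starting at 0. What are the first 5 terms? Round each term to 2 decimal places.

This is a geometric sequence.
i=0: S_0 = -1.82 * (-1.48)^0 = -1.82
i=1: S_1 = -1.82 * (-1.48)^1 ≈ 2.69
i=2: S_2 = -1.82 * (-1.48)^2 ≈ -3.99
i=3: S_3 = -1.82 * (-1.48)^3 ≈ 5.9
i=4: S_4 = -1.82 * (-1.48)^4 ≈ -8.73
The first 5 terms are: [-1.82, 2.69, -3.99, 5.9, -8.73]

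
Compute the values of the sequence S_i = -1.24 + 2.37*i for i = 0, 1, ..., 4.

This is an arithmetic sequence.
i=0: S_0 = -1.24 + 2.37*0 = -1.24
i=1: S_1 = -1.24 + 2.37*1 = 1.13
i=2: S_2 = -1.24 + 2.37*2 = 3.5
i=3: S_3 = -1.24 + 2.37*3 = 5.87
i=4: S_4 = -1.24 + 2.37*4 = 8.24
The first 5 terms are: [-1.24, 1.13, 3.5, 5.87, 8.24]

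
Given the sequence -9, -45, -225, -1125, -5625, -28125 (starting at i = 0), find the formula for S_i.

Check ratios: -45 / -9 = 5.0
Common ratio r = 5.
First term a = -9.
Formula: S_i = -9 * 5^i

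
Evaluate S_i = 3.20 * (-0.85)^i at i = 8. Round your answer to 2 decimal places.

S_8 = 3.2 * (-0.85)^8 ≈ 3.2 * 0.2725 ≈ 0.87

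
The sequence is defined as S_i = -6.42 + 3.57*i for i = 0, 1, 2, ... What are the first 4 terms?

This is an arithmetic sequence.
i=0: S_0 = -6.42 + 3.57*0 = -6.42
i=1: S_1 = -6.42 + 3.57*1 = -2.85
i=2: S_2 = -6.42 + 3.57*2 = 0.72
i=3: S_3 = -6.42 + 3.57*3 = 4.29
The first 4 terms are: [-6.42, -2.85, 0.72, 4.29]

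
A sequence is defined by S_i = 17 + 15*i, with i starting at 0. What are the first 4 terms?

This is an arithmetic sequence.
i=0: S_0 = 17 + 15*0 = 17
i=1: S_1 = 17 + 15*1 = 32
i=2: S_2 = 17 + 15*2 = 47
i=3: S_3 = 17 + 15*3 = 62
The first 4 terms are: [17, 32, 47, 62]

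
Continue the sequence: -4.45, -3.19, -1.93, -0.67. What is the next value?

Differences: -3.19 - -4.45 = 1.26
This is an arithmetic sequence with common difference d = 1.26.
Next term = -0.67 + 1.26 = 0.59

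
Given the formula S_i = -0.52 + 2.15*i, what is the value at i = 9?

S_9 = -0.52 + 2.15*9 = -0.52 + 19.35 = 18.83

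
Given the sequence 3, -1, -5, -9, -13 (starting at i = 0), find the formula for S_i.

Check differences: -1 - 3 = -4
-5 - -1 = -4
Common difference d = -4.
First term a = 3.
Formula: S_i = 3 - 4*i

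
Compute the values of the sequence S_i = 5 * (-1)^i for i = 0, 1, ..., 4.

This is a geometric sequence.
i=0: S_0 = 5 * (-1)^0 = 5
i=1: S_1 = 5 * (-1)^1 = -5
i=2: S_2 = 5 * (-1)^2 = 5
i=3: S_3 = 5 * (-1)^3 = -5
i=4: S_4 = 5 * (-1)^4 = 5
The first 5 terms are: [5, -5, 5, -5, 5]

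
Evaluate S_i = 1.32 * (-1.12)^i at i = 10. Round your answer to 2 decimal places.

S_10 = 1.32 * (-1.12)^10 ≈ 1.32 * 3.1058 ≈ 4.1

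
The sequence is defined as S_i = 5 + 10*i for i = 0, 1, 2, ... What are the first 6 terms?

This is an arithmetic sequence.
i=0: S_0 = 5 + 10*0 = 5
i=1: S_1 = 5 + 10*1 = 15
i=2: S_2 = 5 + 10*2 = 25
i=3: S_3 = 5 + 10*3 = 35
i=4: S_4 = 5 + 10*4 = 45
i=5: S_5 = 5 + 10*5 = 55
The first 6 terms are: [5, 15, 25, 35, 45, 55]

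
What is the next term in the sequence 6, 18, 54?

Ratios: 18 / 6 = 3.0
This is a geometric sequence with common ratio r = 3.
Next term = 54 * 3 = 162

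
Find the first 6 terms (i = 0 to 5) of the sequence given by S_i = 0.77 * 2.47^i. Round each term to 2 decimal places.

This is a geometric sequence.
i=0: S_0 = 0.77 * 2.47^0 = 0.77
i=1: S_1 = 0.77 * 2.47^1 ≈ 1.9
i=2: S_2 = 0.77 * 2.47^2 ≈ 4.7
i=3: S_3 = 0.77 * 2.47^3 ≈ 11.6
i=4: S_4 = 0.77 * 2.47^4 ≈ 28.66
i=5: S_5 = 0.77 * 2.47^5 ≈ 70.79
The first 6 terms are: [0.77, 1.9, 4.7, 11.6, 28.66, 70.79]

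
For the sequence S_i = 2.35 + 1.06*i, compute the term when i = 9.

S_9 = 2.35 + 1.06*9 = 2.35 + 9.54 = 11.89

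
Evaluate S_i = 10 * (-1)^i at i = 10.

S_10 = 10 * (-1)^10 = 10 * 1 = 10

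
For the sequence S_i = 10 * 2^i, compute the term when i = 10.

S_10 = 10 * 2^10 = 10 * 1024 = 10240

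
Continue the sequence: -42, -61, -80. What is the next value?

Differences: -61 - -42 = -19
This is an arithmetic sequence with common difference d = -19.
Next term = -80 + -19 = -99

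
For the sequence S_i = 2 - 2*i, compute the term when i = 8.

S_8 = 2 + -2*8 = 2 + -16 = -14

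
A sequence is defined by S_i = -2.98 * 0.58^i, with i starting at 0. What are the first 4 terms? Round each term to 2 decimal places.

This is a geometric sequence.
i=0: S_0 = -2.98 * 0.58^0 = -2.98
i=1: S_1 = -2.98 * 0.58^1 ≈ -1.73
i=2: S_2 = -2.98 * 0.58^2 ≈ -1.0
i=3: S_3 = -2.98 * 0.58^3 ≈ -0.58
The first 4 terms are: [-2.98, -1.73, -1.0, -0.58]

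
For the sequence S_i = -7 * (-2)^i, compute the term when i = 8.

S_8 = -7 * (-2)^8 = -7 * 256 = -1792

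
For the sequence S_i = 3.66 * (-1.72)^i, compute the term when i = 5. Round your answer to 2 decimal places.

S_5 = 3.66 * (-1.72)^5 ≈ 3.66 * -15.0537 ≈ -55.1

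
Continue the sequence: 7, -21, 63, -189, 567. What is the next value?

Ratios: -21 / 7 = -3.0
This is a geometric sequence with common ratio r = -3.
Next term = 567 * -3 = -1701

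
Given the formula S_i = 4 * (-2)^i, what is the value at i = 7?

S_7 = 4 * (-2)^7 = 4 * -128 = -512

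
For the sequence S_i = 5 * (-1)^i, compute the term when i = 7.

S_7 = 5 * (-1)^7 = 5 * -1 = -5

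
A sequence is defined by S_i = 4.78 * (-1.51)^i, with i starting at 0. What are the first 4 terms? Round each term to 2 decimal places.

This is a geometric sequence.
i=0: S_0 = 4.78 * (-1.51)^0 = 4.78
i=1: S_1 = 4.78 * (-1.51)^1 ≈ -7.22
i=2: S_2 = 4.78 * (-1.51)^2 ≈ 10.9
i=3: S_3 = 4.78 * (-1.51)^3 ≈ -16.46
The first 4 terms are: [4.78, -7.22, 10.9, -16.46]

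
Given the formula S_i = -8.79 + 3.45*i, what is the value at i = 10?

S_10 = -8.79 + 3.45*10 = -8.79 + 34.5 = 25.71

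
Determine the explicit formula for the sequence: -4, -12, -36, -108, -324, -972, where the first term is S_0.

Check ratios: -12 / -4 = 3.0
Common ratio r = 3.
First term a = -4.
Formula: S_i = -4 * 3^i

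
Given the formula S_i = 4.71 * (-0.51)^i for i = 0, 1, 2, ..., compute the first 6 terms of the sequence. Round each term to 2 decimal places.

This is a geometric sequence.
i=0: S_0 = 4.71 * (-0.51)^0 = 4.71
i=1: S_1 = 4.71 * (-0.51)^1 ≈ -2.4
i=2: S_2 = 4.71 * (-0.51)^2 ≈ 1.23
i=3: S_3 = 4.71 * (-0.51)^3 ≈ -0.62
i=4: S_4 = 4.71 * (-0.51)^4 ≈ 0.32
i=5: S_5 = 4.71 * (-0.51)^5 ≈ -0.16
The first 6 terms are: [4.71, -2.4, 1.23, -0.62, 0.32, -0.16]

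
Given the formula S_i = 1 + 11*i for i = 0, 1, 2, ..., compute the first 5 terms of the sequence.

This is an arithmetic sequence.
i=0: S_0 = 1 + 11*0 = 1
i=1: S_1 = 1 + 11*1 = 12
i=2: S_2 = 1 + 11*2 = 23
i=3: S_3 = 1 + 11*3 = 34
i=4: S_4 = 1 + 11*4 = 45
The first 5 terms are: [1, 12, 23, 34, 45]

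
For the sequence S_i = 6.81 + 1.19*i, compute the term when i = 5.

S_5 = 6.81 + 1.19*5 = 6.81 + 5.95 = 12.76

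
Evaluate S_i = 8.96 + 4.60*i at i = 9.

S_9 = 8.96 + 4.6*9 = 8.96 + 41.4 = 50.36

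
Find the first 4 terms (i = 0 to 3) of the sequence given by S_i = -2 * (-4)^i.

This is a geometric sequence.
i=0: S_0 = -2 * (-4)^0 = -2
i=1: S_1 = -2 * (-4)^1 = 8
i=2: S_2 = -2 * (-4)^2 = -32
i=3: S_3 = -2 * (-4)^3 = 128
The first 4 terms are: [-2, 8, -32, 128]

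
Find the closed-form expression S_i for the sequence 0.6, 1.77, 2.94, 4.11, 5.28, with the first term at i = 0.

Check differences: 1.77 - 0.6 = 1.17
2.94 - 1.77 = 1.17
Common difference d = 1.17.
First term a = 0.6.
Formula: S_i = 0.60 + 1.17*i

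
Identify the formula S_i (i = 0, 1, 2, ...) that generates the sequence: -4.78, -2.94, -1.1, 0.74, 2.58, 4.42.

Check differences: -2.94 - -4.78 = 1.84
-1.1 - -2.94 = 1.84
Common difference d = 1.84.
First term a = -4.78.
Formula: S_i = -4.78 + 1.84*i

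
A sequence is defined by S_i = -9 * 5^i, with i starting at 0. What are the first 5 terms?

This is a geometric sequence.
i=0: S_0 = -9 * 5^0 = -9
i=1: S_1 = -9 * 5^1 = -45
i=2: S_2 = -9 * 5^2 = -225
i=3: S_3 = -9 * 5^3 = -1125
i=4: S_4 = -9 * 5^4 = -5625
The first 5 terms are: [-9, -45, -225, -1125, -5625]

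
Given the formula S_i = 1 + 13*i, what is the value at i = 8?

S_8 = 1 + 13*8 = 1 + 104 = 105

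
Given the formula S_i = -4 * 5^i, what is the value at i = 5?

S_5 = -4 * 5^5 = -4 * 3125 = -12500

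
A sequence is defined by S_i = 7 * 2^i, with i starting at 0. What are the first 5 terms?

This is a geometric sequence.
i=0: S_0 = 7 * 2^0 = 7
i=1: S_1 = 7 * 2^1 = 14
i=2: S_2 = 7 * 2^2 = 28
i=3: S_3 = 7 * 2^3 = 56
i=4: S_4 = 7 * 2^4 = 112
The first 5 terms are: [7, 14, 28, 56, 112]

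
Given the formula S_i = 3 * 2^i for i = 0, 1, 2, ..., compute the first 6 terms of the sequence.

This is a geometric sequence.
i=0: S_0 = 3 * 2^0 = 3
i=1: S_1 = 3 * 2^1 = 6
i=2: S_2 = 3 * 2^2 = 12
i=3: S_3 = 3 * 2^3 = 24
i=4: S_4 = 3 * 2^4 = 48
i=5: S_5 = 3 * 2^5 = 96
The first 6 terms are: [3, 6, 12, 24, 48, 96]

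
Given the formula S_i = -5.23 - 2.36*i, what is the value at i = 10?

S_10 = -5.23 + -2.36*10 = -5.23 + -23.6 = -28.83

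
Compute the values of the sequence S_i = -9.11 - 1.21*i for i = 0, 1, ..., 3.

This is an arithmetic sequence.
i=0: S_0 = -9.11 + -1.21*0 = -9.11
i=1: S_1 = -9.11 + -1.21*1 = -10.32
i=2: S_2 = -9.11 + -1.21*2 = -11.53
i=3: S_3 = -9.11 + -1.21*3 = -12.74
The first 4 terms are: [-9.11, -10.32, -11.53, -12.74]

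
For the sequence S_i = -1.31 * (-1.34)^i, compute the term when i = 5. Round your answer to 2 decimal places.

S_5 = -1.31 * (-1.34)^5 ≈ -1.31 * -4.3204 ≈ 5.66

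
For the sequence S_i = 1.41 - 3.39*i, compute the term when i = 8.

S_8 = 1.41 + -3.39*8 = 1.41 + -27.12 = -25.71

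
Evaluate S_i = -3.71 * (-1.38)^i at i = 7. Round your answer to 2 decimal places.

S_7 = -3.71 * (-1.38)^7 ≈ -3.71 * -9.5313 ≈ 35.36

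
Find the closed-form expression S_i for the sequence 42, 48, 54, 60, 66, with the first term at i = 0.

Check differences: 48 - 42 = 6
54 - 48 = 6
Common difference d = 6.
First term a = 42.
Formula: S_i = 42 + 6*i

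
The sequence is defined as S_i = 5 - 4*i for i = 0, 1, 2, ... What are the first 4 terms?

This is an arithmetic sequence.
i=0: S_0 = 5 + -4*0 = 5
i=1: S_1 = 5 + -4*1 = 1
i=2: S_2 = 5 + -4*2 = -3
i=3: S_3 = 5 + -4*3 = -7
The first 4 terms are: [5, 1, -3, -7]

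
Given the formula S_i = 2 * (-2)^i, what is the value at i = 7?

S_7 = 2 * (-2)^7 = 2 * -128 = -256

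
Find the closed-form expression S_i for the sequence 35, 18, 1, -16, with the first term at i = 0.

Check differences: 18 - 35 = -17
1 - 18 = -17
Common difference d = -17.
First term a = 35.
Formula: S_i = 35 - 17*i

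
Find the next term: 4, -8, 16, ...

Ratios: -8 / 4 = -2.0
This is a geometric sequence with common ratio r = -2.
Next term = 16 * -2 = -32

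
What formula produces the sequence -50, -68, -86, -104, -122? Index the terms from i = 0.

Check differences: -68 - -50 = -18
-86 - -68 = -18
Common difference d = -18.
First term a = -50.
Formula: S_i = -50 - 18*i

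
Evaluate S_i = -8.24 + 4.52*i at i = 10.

S_10 = -8.24 + 4.52*10 = -8.24 + 45.2 = 36.96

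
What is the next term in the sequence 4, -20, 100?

Ratios: -20 / 4 = -5.0
This is a geometric sequence with common ratio r = -5.
Next term = 100 * -5 = -500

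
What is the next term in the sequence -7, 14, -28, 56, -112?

Ratios: 14 / -7 = -2.0
This is a geometric sequence with common ratio r = -2.
Next term = -112 * -2 = 224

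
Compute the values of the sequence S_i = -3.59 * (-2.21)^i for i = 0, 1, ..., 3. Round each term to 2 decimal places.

This is a geometric sequence.
i=0: S_0 = -3.59 * (-2.21)^0 = -3.59
i=1: S_1 = -3.59 * (-2.21)^1 ≈ 7.93
i=2: S_2 = -3.59 * (-2.21)^2 ≈ -17.53
i=3: S_3 = -3.59 * (-2.21)^3 ≈ 38.75
The first 4 terms are: [-3.59, 7.93, -17.53, 38.75]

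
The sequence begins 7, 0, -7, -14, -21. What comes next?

Differences: 0 - 7 = -7
This is an arithmetic sequence with common difference d = -7.
Next term = -21 + -7 = -28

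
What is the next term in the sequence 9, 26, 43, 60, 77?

Differences: 26 - 9 = 17
This is an arithmetic sequence with common difference d = 17.
Next term = 77 + 17 = 94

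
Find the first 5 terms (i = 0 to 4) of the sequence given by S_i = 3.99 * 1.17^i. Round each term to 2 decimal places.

This is a geometric sequence.
i=0: S_0 = 3.99 * 1.17^0 = 3.99
i=1: S_1 = 3.99 * 1.17^1 ≈ 4.67
i=2: S_2 = 3.99 * 1.17^2 ≈ 5.46
i=3: S_3 = 3.99 * 1.17^3 ≈ 6.39
i=4: S_4 = 3.99 * 1.17^4 ≈ 7.48
The first 5 terms are: [3.99, 4.67, 5.46, 6.39, 7.48]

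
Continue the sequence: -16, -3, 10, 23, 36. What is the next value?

Differences: -3 - -16 = 13
This is an arithmetic sequence with common difference d = 13.
Next term = 36 + 13 = 49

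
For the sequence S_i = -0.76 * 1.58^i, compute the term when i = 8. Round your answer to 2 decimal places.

S_8 = -0.76 * 1.58^8 ≈ -0.76 * 38.838 ≈ -29.52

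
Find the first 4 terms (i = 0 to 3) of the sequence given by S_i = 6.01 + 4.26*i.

This is an arithmetic sequence.
i=0: S_0 = 6.01 + 4.26*0 = 6.01
i=1: S_1 = 6.01 + 4.26*1 = 10.27
i=2: S_2 = 6.01 + 4.26*2 = 14.53
i=3: S_3 = 6.01 + 4.26*3 = 18.79
The first 4 terms are: [6.01, 10.27, 14.53, 18.79]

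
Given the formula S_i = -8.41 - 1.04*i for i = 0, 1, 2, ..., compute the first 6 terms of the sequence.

This is an arithmetic sequence.
i=0: S_0 = -8.41 + -1.04*0 = -8.41
i=1: S_1 = -8.41 + -1.04*1 = -9.45
i=2: S_2 = -8.41 + -1.04*2 = -10.49
i=3: S_3 = -8.41 + -1.04*3 = -11.53
i=4: S_4 = -8.41 + -1.04*4 = -12.57
i=5: S_5 = -8.41 + -1.04*5 = -13.61
The first 6 terms are: [-8.41, -9.45, -10.49, -11.53, -12.57, -13.61]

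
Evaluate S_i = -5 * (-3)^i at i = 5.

S_5 = -5 * (-3)^5 = -5 * -243 = 1215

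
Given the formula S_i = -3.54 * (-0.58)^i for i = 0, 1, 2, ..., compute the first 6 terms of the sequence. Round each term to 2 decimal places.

This is a geometric sequence.
i=0: S_0 = -3.54 * (-0.58)^0 = -3.54
i=1: S_1 = -3.54 * (-0.58)^1 ≈ 2.05
i=2: S_2 = -3.54 * (-0.58)^2 ≈ -1.19
i=3: S_3 = -3.54 * (-0.58)^3 ≈ 0.69
i=4: S_4 = -3.54 * (-0.58)^4 ≈ -0.4
i=5: S_5 = -3.54 * (-0.58)^5 ≈ 0.23
The first 6 terms are: [-3.54, 2.05, -1.19, 0.69, -0.4, 0.23]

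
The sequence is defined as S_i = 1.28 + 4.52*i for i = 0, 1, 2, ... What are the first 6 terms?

This is an arithmetic sequence.
i=0: S_0 = 1.28 + 4.52*0 = 1.28
i=1: S_1 = 1.28 + 4.52*1 = 5.8
i=2: S_2 = 1.28 + 4.52*2 = 10.32
i=3: S_3 = 1.28 + 4.52*3 = 14.84
i=4: S_4 = 1.28 + 4.52*4 = 19.36
i=5: S_5 = 1.28 + 4.52*5 = 23.88
The first 6 terms are: [1.28, 5.8, 10.32, 14.84, 19.36, 23.88]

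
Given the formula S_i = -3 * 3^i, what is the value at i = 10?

S_10 = -3 * 3^10 = -3 * 59049 = -177147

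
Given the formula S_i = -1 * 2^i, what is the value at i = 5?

S_5 = -1 * 2^5 = -1 * 32 = -32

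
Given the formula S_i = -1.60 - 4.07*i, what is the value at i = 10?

S_10 = -1.6 + -4.07*10 = -1.6 + -40.7 = -42.3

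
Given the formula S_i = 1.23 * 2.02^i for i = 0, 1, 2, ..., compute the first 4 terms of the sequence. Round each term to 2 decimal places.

This is a geometric sequence.
i=0: S_0 = 1.23 * 2.02^0 = 1.23
i=1: S_1 = 1.23 * 2.02^1 ≈ 2.48
i=2: S_2 = 1.23 * 2.02^2 ≈ 5.02
i=3: S_3 = 1.23 * 2.02^3 ≈ 10.14
The first 4 terms are: [1.23, 2.48, 5.02, 10.14]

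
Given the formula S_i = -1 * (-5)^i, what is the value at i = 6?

S_6 = -1 * (-5)^6 = -1 * 15625 = -15625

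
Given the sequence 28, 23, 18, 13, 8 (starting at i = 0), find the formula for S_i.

Check differences: 23 - 28 = -5
18 - 23 = -5
Common difference d = -5.
First term a = 28.
Formula: S_i = 28 - 5*i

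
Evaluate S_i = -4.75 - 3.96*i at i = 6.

S_6 = -4.75 + -3.96*6 = -4.75 + -23.76 = -28.51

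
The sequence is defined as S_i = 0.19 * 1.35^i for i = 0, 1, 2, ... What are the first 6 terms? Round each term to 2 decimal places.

This is a geometric sequence.
i=0: S_0 = 0.19 * 1.35^0 = 0.19
i=1: S_1 = 0.19 * 1.35^1 ≈ 0.26
i=2: S_2 = 0.19 * 1.35^2 ≈ 0.35
i=3: S_3 = 0.19 * 1.35^3 ≈ 0.47
i=4: S_4 = 0.19 * 1.35^4 ≈ 0.63
i=5: S_5 = 0.19 * 1.35^5 ≈ 0.85
The first 6 terms are: [0.19, 0.26, 0.35, 0.47, 0.63, 0.85]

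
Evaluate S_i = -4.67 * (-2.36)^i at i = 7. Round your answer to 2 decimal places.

S_7 = -4.67 * (-2.36)^7 ≈ -4.67 * -407.7407 ≈ 1904.15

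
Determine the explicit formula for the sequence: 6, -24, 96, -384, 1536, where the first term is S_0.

Check ratios: -24 / 6 = -4.0
Common ratio r = -4.
First term a = 6.
Formula: S_i = 6 * (-4)^i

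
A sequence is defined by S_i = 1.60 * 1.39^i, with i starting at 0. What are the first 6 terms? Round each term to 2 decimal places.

This is a geometric sequence.
i=0: S_0 = 1.6 * 1.39^0 = 1.6
i=1: S_1 = 1.6 * 1.39^1 ≈ 2.22
i=2: S_2 = 1.6 * 1.39^2 ≈ 3.09
i=3: S_3 = 1.6 * 1.39^3 ≈ 4.3
i=4: S_4 = 1.6 * 1.39^4 ≈ 5.97
i=5: S_5 = 1.6 * 1.39^5 ≈ 8.3
The first 6 terms are: [1.6, 2.22, 3.09, 4.3, 5.97, 8.3]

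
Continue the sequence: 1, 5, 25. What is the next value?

Ratios: 5 / 1 = 5.0
This is a geometric sequence with common ratio r = 5.
Next term = 25 * 5 = 125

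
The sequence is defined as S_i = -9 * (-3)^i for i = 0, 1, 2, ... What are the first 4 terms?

This is a geometric sequence.
i=0: S_0 = -9 * (-3)^0 = -9
i=1: S_1 = -9 * (-3)^1 = 27
i=2: S_2 = -9 * (-3)^2 = -81
i=3: S_3 = -9 * (-3)^3 = 243
The first 4 terms are: [-9, 27, -81, 243]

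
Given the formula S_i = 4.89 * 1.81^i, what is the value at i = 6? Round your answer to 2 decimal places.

S_6 = 4.89 * 1.81^6 ≈ 4.89 * 35.1618 ≈ 171.94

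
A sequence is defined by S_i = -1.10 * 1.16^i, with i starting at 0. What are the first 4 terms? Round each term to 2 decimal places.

This is a geometric sequence.
i=0: S_0 = -1.1 * 1.16^0 = -1.1
i=1: S_1 = -1.1 * 1.16^1 ≈ -1.28
i=2: S_2 = -1.1 * 1.16^2 ≈ -1.48
i=3: S_3 = -1.1 * 1.16^3 ≈ -1.72
The first 4 terms are: [-1.1, -1.28, -1.48, -1.72]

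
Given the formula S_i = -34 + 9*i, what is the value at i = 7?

S_7 = -34 + 9*7 = -34 + 63 = 29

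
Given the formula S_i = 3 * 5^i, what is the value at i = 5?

S_5 = 3 * 5^5 = 3 * 3125 = 9375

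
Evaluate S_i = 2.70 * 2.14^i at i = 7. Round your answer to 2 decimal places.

S_7 = 2.7 * 2.14^7 ≈ 2.7 * 205.54 ≈ 554.96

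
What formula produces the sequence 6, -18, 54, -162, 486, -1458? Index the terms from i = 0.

Check ratios: -18 / 6 = -3.0
Common ratio r = -3.
First term a = 6.
Formula: S_i = 6 * (-3)^i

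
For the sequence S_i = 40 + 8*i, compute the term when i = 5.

S_5 = 40 + 8*5 = 40 + 40 = 80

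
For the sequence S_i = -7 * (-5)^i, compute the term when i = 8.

S_8 = -7 * (-5)^8 = -7 * 390625 = -2734375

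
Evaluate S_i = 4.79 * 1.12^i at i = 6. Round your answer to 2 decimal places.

S_6 = 4.79 * 1.12^6 ≈ 4.79 * 1.9738 ≈ 9.45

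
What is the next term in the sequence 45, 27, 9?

Differences: 27 - 45 = -18
This is an arithmetic sequence with common difference d = -18.
Next term = 9 + -18 = -9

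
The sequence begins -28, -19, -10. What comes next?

Differences: -19 - -28 = 9
This is an arithmetic sequence with common difference d = 9.
Next term = -10 + 9 = -1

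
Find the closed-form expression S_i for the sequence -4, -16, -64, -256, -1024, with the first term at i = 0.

Check ratios: -16 / -4 = 4.0
Common ratio r = 4.
First term a = -4.
Formula: S_i = -4 * 4^i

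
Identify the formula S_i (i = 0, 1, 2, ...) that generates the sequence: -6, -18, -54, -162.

Check ratios: -18 / -6 = 3.0
Common ratio r = 3.
First term a = -6.
Formula: S_i = -6 * 3^i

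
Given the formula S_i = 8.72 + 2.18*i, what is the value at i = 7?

S_7 = 8.72 + 2.18*7 = 8.72 + 15.26 = 23.98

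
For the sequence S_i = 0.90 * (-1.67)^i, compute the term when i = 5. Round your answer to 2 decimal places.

S_5 = 0.9 * (-1.67)^5 ≈ 0.9 * -12.9892 ≈ -11.69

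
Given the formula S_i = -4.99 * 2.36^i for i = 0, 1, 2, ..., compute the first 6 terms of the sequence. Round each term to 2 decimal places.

This is a geometric sequence.
i=0: S_0 = -4.99 * 2.36^0 = -4.99
i=1: S_1 = -4.99 * 2.36^1 ≈ -11.78
i=2: S_2 = -4.99 * 2.36^2 ≈ -27.79
i=3: S_3 = -4.99 * 2.36^3 ≈ -65.59
i=4: S_4 = -4.99 * 2.36^4 ≈ -154.79
i=5: S_5 = -4.99 * 2.36^5 ≈ -365.31
The first 6 terms are: [-4.99, -11.78, -27.79, -65.59, -154.79, -365.31]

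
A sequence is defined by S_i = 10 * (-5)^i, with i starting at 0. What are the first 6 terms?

This is a geometric sequence.
i=0: S_0 = 10 * (-5)^0 = 10
i=1: S_1 = 10 * (-5)^1 = -50
i=2: S_2 = 10 * (-5)^2 = 250
i=3: S_3 = 10 * (-5)^3 = -1250
i=4: S_4 = 10 * (-5)^4 = 6250
i=5: S_5 = 10 * (-5)^5 = -31250
The first 6 terms are: [10, -50, 250, -1250, 6250, -31250]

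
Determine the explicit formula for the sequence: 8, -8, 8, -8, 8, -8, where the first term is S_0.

Check ratios: -8 / 8 = -1.0
Common ratio r = -1.
First term a = 8.
Formula: S_i = 8 * (-1)^i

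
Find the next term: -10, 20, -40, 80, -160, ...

Ratios: 20 / -10 = -2.0
This is a geometric sequence with common ratio r = -2.
Next term = -160 * -2 = 320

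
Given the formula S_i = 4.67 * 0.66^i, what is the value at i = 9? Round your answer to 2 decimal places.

S_9 = 4.67 * 0.66^9 ≈ 4.67 * 0.0238 ≈ 0.11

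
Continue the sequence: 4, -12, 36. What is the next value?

Ratios: -12 / 4 = -3.0
This is a geometric sequence with common ratio r = -3.
Next term = 36 * -3 = -108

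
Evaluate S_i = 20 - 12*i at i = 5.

S_5 = 20 + -12*5 = 20 + -60 = -40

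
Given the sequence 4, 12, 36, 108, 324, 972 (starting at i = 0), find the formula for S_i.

Check ratios: 12 / 4 = 3.0
Common ratio r = 3.
First term a = 4.
Formula: S_i = 4 * 3^i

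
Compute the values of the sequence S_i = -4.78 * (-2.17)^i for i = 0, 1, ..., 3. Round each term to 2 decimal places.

This is a geometric sequence.
i=0: S_0 = -4.78 * (-2.17)^0 = -4.78
i=1: S_1 = -4.78 * (-2.17)^1 ≈ 10.37
i=2: S_2 = -4.78 * (-2.17)^2 ≈ -22.51
i=3: S_3 = -4.78 * (-2.17)^3 ≈ 48.84
The first 4 terms are: [-4.78, 10.37, -22.51, 48.84]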